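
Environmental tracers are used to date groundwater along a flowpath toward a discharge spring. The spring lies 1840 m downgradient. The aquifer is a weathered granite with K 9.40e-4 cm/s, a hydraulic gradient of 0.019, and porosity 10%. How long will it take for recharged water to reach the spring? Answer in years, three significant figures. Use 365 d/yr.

32.7 years

K = 9.40e-4 cm/s × 864 = 0.8122 m/d
q = Ki = 0.8122 × 0.019 = 0.01543 m/d
Seepage velocity v = q / n = 0.01543 / 0.10 = 0.1543 m/d
t = L / v = 1840 / 0.1543 = 11920 d
   = 11920 / 365 = 32.7 yr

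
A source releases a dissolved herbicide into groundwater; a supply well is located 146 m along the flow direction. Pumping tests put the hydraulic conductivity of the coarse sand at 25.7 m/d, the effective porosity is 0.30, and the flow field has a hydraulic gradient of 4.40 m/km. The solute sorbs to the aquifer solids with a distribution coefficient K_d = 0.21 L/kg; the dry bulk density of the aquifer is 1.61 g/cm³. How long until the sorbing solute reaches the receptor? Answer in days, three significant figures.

Specific discharge q = 25.7 × 0.0044 = 0.1131 m/d
Seepage velocity v = q / n = 0.1131 / 0.30 = 0.3769 m/d
Retardation R = 1 + ρ_b·K_d/n = 1 + 1.61×0.21/0.30 = 2.127
Contaminant velocity v_c = v/R = 0.3769/2.127 = 0.1772 m/d
t = L/v_c = 146/0.1772 = 823.9 d

824 days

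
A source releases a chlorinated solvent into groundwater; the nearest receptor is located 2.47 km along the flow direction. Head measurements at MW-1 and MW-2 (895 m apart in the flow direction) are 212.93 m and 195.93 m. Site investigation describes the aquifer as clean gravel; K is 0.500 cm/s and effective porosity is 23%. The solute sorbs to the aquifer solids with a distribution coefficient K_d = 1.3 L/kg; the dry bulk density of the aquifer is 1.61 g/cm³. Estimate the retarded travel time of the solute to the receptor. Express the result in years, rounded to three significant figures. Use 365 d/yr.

Hydraulic gradient i = (212.93 − 195.93) / 895 = 17.00 / 895 = 0.01899
K = 0.500 cm/s × 864 = 432.0 m/d
Darcy flux q = K·i = 432.0 × 0.01899 = 8.206 m/d
v_s = q/n_e = 8.206/0.23 = 35.68 m/d
Retardation R = 1 + ρ_b·K_d/n = 1 + 1.61×1.3/0.23 = 10.10
Contaminant velocity v_c = v/R = 35.68/10.10 = 3.532 m/d
L = 2.47 km = 2470 m
t = L/v_c = 2470/3.532 = 699.3 d
   = 699.3/365 = 1.92 yr

1.92 years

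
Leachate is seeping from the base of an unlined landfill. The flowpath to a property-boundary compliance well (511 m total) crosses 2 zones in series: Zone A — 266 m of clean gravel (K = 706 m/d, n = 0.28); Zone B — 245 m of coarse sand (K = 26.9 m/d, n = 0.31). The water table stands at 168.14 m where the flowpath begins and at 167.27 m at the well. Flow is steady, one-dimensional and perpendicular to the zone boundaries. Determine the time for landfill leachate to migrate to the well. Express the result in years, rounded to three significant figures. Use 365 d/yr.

4.49 years

Total head drop ΔH = 168.14 − 167.27 = 0.87 m
Continuity: the same q passes through each zone, so ΔH = q·Σ(L_j/K_j) — the zones act as resistances in series.
Σ(L/K) = 266/706 + 245/26.9 = 0.3768 + 9.108 = 9.485 d
q = ΔH / Σ(L/K) = 0.87 / 9.485 = 0.09173 m/d (same in every zone)
Zone A: v = q/n = 0.09173/0.28 = 0.3276 m/d → t_A = 266/0.3276 = 812.0 d
Zone B: v = q/n = 0.09173/0.31 = 0.2959 m/d → t_B = 245/0.2959 = 828.0 d
Total t = 812.0 + 828.0 = 1640 d
   = 1640 / 365 = 4.49 yr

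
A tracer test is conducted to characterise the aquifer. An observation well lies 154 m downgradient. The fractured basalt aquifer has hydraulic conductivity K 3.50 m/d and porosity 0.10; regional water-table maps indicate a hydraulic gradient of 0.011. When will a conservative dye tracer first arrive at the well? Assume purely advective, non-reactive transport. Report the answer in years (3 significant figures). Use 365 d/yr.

1.10 years

Darcy flux q = K·i = 3.50 × 0.011 = 0.03850 m/d
v = Ki/n = 3.50·0.011/0.10 = 0.3850 m/d
t = L / v = 154 / 0.3850 = 400.0 d
   = 400.0 / 365 = 1.10 yr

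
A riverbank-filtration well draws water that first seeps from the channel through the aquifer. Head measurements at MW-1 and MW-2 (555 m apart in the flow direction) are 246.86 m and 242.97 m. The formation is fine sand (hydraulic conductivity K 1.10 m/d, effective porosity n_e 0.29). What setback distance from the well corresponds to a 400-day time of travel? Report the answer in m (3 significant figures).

Hydraulic gradient i = (246.86 − 242.97) / 555 = 3.89 / 555 = 0.007009
Darcy flux q = K·i = 1.10 × 0.007009 = 0.007710 m/d
Seepage velocity v = q / n = 0.007710 / 0.29 = 0.02659 m/d
L = v × T = 0.02659 × 400 = 10.63 m

10.6 m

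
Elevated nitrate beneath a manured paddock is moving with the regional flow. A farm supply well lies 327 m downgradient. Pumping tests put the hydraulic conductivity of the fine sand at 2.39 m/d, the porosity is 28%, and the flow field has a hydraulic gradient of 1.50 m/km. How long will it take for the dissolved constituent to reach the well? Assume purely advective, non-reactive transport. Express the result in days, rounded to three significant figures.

Darcy flux q = K·i = 2.39 × 0.0015 = 0.003585 m/d
v_s = q/n_e = 0.003585/0.28 = 0.01280 m/d
t = L / v = 327 / 0.01280 = 25540 d

25500 days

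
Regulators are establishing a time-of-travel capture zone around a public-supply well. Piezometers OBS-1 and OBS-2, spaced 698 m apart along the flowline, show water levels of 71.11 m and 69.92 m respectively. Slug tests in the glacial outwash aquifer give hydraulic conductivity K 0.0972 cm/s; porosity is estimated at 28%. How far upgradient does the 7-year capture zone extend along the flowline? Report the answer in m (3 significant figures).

1310 m

Hydraulic gradient i = (71.11 − 69.92) / 698 = 1.19 / 698 = 0.001705
K = 0.0972 cm/s × 864 = 83.98 m/d
Darcy flux q = K·i = 83.98 × 0.001705 = 0.1432 m/d
Seepage velocity v = q / n = 0.1432 / 0.28 = 0.5113 m/d
T = 7 yr × 365 = 2555 d
L = v × T = 0.5113 × 2555 = 1306 m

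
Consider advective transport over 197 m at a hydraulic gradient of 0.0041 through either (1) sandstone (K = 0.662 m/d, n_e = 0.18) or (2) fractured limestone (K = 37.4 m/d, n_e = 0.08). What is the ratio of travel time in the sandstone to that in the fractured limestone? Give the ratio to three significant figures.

Unit 1 (sandstone): v = 0.662×0.0041/0.18 = 0.01508 m/d, t = 197/0.01508 = 13060 d
Unit 2 (fractured limestone): v = 37.4×0.0041/0.08 = 1.917 m/d, t = 197/1.917 = 102.8 d
t(sandstone) / t(fractured limestone) = 13060/102.8 = 127

127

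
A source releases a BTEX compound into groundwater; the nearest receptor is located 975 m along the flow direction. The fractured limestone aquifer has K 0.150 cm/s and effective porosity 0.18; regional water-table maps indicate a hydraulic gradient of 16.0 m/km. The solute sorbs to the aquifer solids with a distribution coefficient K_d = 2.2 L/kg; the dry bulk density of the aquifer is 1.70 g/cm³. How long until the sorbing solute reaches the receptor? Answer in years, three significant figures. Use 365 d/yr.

K = 0.150 cm/s × 864 = 129.6 m/d
Specific discharge q = 129.6 × 0.016 = 2.074 m/d
v = Ki/n = 129.6·0.016/0.18 = 11.52 m/d
Retardation R = 1 + ρ_b·K_d/n = 1 + 1.70×2.2/0.18 = 21.78
Contaminant velocity v_c = v/R = 11.52/21.78 = 0.5290 m/d
t = L/v_c = 975/0.5290 = 1843 d
   = 1843/365 = 5.05 yr

5.05 years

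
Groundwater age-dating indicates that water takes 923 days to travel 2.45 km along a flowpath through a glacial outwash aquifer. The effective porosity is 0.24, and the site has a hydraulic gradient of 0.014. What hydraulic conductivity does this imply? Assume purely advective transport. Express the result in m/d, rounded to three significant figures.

45.5 m/d

L = 2.45 km = 2450 m
v = L / t = 2450 / 923 = 2.654 m/d
K = v · n / i = 2.654 × 0.24 / 0.014 = 45.5 m/d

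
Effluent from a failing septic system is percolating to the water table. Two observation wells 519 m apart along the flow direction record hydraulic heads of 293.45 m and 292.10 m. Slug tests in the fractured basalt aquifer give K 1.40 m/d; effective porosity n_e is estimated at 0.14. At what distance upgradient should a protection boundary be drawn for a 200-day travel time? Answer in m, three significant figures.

5.20 m

Hydraulic gradient i = (293.45 − 292.10) / 519 = 1.35 / 519 = 0.002601
Darcy flux q = K·i = 1.40 × 0.002601 = 0.003642 m/d
v_s = q/n_e = 0.003642/0.14 = 0.02601 m/d
L = v × T = 0.02601 × 200 = 5.202 m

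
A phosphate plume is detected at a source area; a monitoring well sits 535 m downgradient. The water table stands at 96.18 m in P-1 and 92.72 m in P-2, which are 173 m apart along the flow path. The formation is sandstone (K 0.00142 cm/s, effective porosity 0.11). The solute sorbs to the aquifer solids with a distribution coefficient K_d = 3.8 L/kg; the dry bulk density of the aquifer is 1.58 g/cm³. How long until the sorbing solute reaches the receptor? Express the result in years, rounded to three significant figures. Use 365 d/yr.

365 years

Hydraulic gradient i = (96.18 − 92.72) / 173 = 3.46 / 173 = 0.02000
K = 0.00142 cm/s × 864 = 1.227 m/d
Specific discharge q = 1.227 × 0.02000 = 0.02454 m/d
Seepage velocity v = q / n = 0.02454 / 0.11 = 0.2231 m/d
Retardation R = 1 + ρ_b·K_d/n = 1 + 1.58×3.8/0.11 = 55.58
Contaminant velocity v_c = v/R = 0.2231/55.58 = 0.004013 m/d
t = L/v_c = 535/0.004013 = 133300 d
   = 133300/365 = 365 yr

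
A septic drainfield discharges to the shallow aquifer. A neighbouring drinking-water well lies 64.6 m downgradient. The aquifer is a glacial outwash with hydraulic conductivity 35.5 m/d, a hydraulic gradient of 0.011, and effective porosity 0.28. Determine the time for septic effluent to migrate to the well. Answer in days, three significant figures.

46.3 days

q = Ki = 35.5 × 0.011 = 0.3905 m/d
Seepage velocity v = q / n = 0.3905 / 0.28 = 1.395 m/d
t = L / v = 64.6 / 1.395 = 46.32 d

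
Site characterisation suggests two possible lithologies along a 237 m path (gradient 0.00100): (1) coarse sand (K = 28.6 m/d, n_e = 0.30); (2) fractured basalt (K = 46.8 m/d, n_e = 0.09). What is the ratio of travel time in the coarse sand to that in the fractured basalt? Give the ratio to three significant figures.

Unit 1 (coarse sand): v = 28.6×0.0010/0.30 = 0.09533 m/d, t = 237/0.09533 = 2486 d
Unit 2 (fractured basalt): v = 46.8×0.0010/0.09 = 0.5200 m/d, t = 237/0.5200 = 455.8 d
t(coarse sand) / t(fractured basalt) = 2486/455.8 = 5.45

5.45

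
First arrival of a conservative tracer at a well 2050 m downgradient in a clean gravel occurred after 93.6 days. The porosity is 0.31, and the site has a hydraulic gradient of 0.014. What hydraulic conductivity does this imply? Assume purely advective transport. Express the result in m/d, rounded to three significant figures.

485 m/d

v = L / t = 2050 / 93.6 = 21.90 m/d
K = v · n / i = 21.90 × 0.31 / 0.014 = 485 m/d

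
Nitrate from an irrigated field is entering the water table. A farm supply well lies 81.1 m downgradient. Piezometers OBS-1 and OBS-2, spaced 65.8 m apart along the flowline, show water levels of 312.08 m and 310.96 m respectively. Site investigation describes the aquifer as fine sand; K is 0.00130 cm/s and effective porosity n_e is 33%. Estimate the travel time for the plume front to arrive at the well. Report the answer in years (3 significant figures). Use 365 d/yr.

Hydraulic gradient i = (312.08 − 310.96) / 65.8 = 1.12 / 65.8 = 0.01702
K = 0.00130 cm/s × 864 = 1.123 m/d
q = Ki = 1.123 × 0.01702 = 0.01912 m/d
v_s = q/n_e = 0.01912/0.33 = 0.05793 m/d
t = L / v = 81.1 / 0.05793 = 1400 d
   = 1400 / 365 = 3.84 yr

3.84 years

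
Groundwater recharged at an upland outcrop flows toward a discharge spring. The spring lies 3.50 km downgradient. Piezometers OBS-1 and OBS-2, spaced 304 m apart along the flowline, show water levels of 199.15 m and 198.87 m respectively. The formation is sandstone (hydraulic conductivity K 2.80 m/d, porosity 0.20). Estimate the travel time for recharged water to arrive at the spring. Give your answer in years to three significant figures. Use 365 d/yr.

744 years

Hydraulic gradient i = (199.15 − 198.87) / 304 = 0.28 / 304 = 9.211e-4
q = Ki = 2.80 × 9.211e-4 = 0.002579 m/d
v = Ki/n = 2.80·9.211e-4/0.20 = 0.01289 m/d
L = 3.50 km = 3500 m
t = L / v = 3500 / 0.01289 = 271400 d
   = 271400 / 365 = 744 yr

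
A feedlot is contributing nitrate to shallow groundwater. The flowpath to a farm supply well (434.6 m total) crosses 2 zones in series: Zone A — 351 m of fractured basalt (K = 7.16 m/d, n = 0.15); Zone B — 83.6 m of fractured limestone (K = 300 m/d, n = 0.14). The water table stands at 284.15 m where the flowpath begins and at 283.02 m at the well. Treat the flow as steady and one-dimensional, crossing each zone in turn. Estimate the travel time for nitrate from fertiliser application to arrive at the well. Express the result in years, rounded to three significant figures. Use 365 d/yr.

7.69 years

Total head drop ΔH = 284.15 − 283.02 = 1.13 m
Steady 1-D flow in series ⇒ the Darcy flux q is identical in every zone and the zone head losses add (resistances L/K in series).
Σ(L/K) = 351/7.16 + 83.6/300 = 49.02 + 0.2787 = 49.30 d
q = ΔH / Σ(L/K) = 1.13 / 49.30 = 0.02292 m/d (same in every zone)
Zone A: v = q/n = 0.02292/0.15 = 0.1528 m/d → t_A = 351/0.1528 = 2297 d
Zone B: v = q/n = 0.02292/0.14 = 0.1637 m/d → t_B = 83.6/0.1637 = 510.6 d
Total t = 2297 + 510.6 = 2808 d
   = 2808 / 365 = 7.69 yr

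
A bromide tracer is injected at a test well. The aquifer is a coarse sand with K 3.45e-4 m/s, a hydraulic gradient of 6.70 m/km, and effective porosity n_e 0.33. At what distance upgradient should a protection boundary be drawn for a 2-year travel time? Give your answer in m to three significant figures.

442 m

K = 3.45e-4 m/s × 86400 s/d = 29.81 m/d
q = Ki = 29.81 × 0.0067 = 0.1997 m/d
Average linear velocity = 0.1997 / 0.33 = 0.6052 m/d
T = 2 yr × 365 = 730 d
L = v × T = 0.6052 × 730 = 441.8 m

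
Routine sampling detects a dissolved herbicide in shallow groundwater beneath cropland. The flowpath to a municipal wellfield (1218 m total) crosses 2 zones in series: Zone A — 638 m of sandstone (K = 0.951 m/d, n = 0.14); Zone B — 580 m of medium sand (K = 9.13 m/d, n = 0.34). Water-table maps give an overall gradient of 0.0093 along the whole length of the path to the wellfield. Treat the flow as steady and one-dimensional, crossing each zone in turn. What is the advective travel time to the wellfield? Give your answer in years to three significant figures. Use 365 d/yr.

50.9 years

Steady 1-D flow in series ⇒ the Darcy flux q is identical in every zone and the zone head losses add (resistances L/K in series).
Σ(L/K) = 638/0.951 + 580/9.13 = 670.9 + 63.53 = 734.4 d
K_eq = L_total / Σ(L/K) = 1218 / 734.4 = 1.658 m/d
q = K_eq · i = 1.658 × 0.0093 = 0.01542 m/d (same in every zone)
Zone A: v = q/n = 0.01542/0.14 = 0.1102 m/d → t_A = 638/0.1102 = 5791 d
Zone B: v = q/n = 0.01542/0.34 = 0.04536 m/d → t_B = 580/0.04536 = 12790 d
Total t = 5791 + 12790 = 18580 d
   = 18580 / 365 = 50.9 yr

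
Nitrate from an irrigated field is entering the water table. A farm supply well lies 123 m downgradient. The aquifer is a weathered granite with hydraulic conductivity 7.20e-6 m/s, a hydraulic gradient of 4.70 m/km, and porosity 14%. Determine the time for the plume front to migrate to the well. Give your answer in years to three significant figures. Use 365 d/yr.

16.1 years

K = 7.20e-6 m/s × 86400 s/d = 0.6221 m/d
Specific discharge q = 0.6221 × 0.0047 = 0.002924 m/d
Seepage velocity v = q / n = 0.002924 / 0.14 = 0.02088 m/d
t = L / v = 123 / 0.02088 = 5890 d
   = 5890 / 365 = 16.1 yr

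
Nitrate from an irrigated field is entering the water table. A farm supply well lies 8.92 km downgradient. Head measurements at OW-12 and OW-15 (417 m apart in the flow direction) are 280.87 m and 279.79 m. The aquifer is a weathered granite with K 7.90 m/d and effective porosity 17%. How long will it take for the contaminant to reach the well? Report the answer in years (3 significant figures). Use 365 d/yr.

203 years

Hydraulic gradient i = (280.87 − 279.79) / 417 = 1.08 / 417 = 0.002590
Specific discharge q = 7.90 × 0.002590 = 0.02046 m/d
v = Ki/n = 7.90·0.002590/0.17 = 0.1204 m/d
L = 8.92 km = 8920 m
t = L / v = 8920 / 0.1204 = 74110 d
   = 74110 / 365 = 203 yr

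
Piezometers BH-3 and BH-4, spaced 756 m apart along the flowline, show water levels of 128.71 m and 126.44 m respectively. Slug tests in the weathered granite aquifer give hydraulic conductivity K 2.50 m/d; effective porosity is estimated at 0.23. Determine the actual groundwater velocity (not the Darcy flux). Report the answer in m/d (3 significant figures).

0.0326 m/d

Hydraulic gradient i = (128.71 − 126.44) / 756 = 2.27 / 756 = 0.003003
q = Ki = 2.50 × 0.003003 = 0.007507 m/d
Average linear velocity = 0.007507 / 0.23 = 0.03264 m/d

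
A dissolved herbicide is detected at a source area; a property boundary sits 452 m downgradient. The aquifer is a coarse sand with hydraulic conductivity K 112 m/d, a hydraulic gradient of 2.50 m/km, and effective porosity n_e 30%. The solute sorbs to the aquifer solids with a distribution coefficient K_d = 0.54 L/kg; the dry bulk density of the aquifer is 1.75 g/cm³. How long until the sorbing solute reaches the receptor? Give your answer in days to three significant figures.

2010 days

Specific discharge q = 112 × 0.0025 = 0.2800 m/d
v = Ki/n = 112·0.0025/0.30 = 0.9333 m/d
Retardation R = 1 + ρ_b·K_d/n = 1 + 1.75×0.54/0.30 = 4.150
Contaminant velocity v_c = v/R = 0.9333/4.150 = 0.2249 m/d
t = L/v_c = 452/0.2249 = 2010 d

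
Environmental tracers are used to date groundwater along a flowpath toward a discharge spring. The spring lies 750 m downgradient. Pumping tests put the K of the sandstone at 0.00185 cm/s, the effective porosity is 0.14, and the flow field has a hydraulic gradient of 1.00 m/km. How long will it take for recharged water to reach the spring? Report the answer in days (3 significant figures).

65700 days

K = 0.00185 cm/s × 864 = 1.598 m/d
q = Ki = 1.598 × 0.0010 = 0.001598 m/d
v_s = q/n_e = 0.001598/0.14 = 0.01142 m/d
t = L / v = 750 / 0.01142 = 65690 d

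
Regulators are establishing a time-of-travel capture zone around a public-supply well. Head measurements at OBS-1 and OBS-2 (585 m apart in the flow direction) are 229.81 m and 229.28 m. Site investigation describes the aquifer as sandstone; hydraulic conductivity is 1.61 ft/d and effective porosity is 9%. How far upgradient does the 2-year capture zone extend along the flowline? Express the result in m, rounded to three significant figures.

3.61 m

Hydraulic gradient i = (229.81 − 229.28) / 585 = 0.53 / 585 = 9.060e-4
K = 1.61 ft/d × 0.3048 = 0.4907 m/d
Darcy flux q = K·i = 0.4907 × 9.060e-4 = 4.446e-4 m/d
v = Ki/n = 0.4907·9.060e-4/0.09 = 0.004940 m/d
T = 2 yr × 365 = 730 d
L = v × T = 0.004940 × 730 = 3.606 m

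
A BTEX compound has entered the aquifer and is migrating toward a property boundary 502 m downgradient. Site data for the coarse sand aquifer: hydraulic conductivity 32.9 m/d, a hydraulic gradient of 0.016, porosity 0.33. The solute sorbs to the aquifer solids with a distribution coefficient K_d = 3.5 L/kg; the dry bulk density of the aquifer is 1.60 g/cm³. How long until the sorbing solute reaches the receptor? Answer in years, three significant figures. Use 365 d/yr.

Specific discharge q = 32.9 × 0.016 = 0.5264 m/d
Seepage velocity v = q / n = 0.5264 / 0.33 = 1.595 m/d
Retardation R = 1 + ρ_b·K_d/n = 1 + 1.60×3.5/0.33 = 17.97
Contaminant velocity v_c = v/R = 1.595/17.97 = 0.08877 m/d
t = L/v_c = 502/0.08877 = 5655 d
   = 5655/365 = 15.5 yr

15.5 years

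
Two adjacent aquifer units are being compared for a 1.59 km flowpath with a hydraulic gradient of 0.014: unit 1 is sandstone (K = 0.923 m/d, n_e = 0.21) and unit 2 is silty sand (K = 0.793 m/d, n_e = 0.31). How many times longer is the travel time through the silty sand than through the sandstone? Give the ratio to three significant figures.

1.72

Unit 1 (sandstone): v = 0.923×0.014/0.21 = 0.06153 m/d, t = 1590/0.06153 = 25840 d
Unit 2 (silty sand): v = 0.793×0.014/0.31 = 0.03581 m/d, t = 1590/0.03581 = 44400 d
t(silty sand) / t(sandstone) = 44400/25840 = 1.72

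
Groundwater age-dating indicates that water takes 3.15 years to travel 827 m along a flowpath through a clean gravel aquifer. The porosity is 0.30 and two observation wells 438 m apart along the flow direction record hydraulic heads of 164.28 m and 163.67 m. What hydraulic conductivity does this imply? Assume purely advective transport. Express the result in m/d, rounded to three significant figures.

Hydraulic gradient i = (164.28 − 163.67) / 438 = 0.61 / 438 = 0.001393
t = 3.15 years = 1150 d
v = L / t = 827 / 1150 = 0.7193 m/d
K = v · n / i = 0.7193 × 0.30 / 0.001393 = 155 m/d

155 m/d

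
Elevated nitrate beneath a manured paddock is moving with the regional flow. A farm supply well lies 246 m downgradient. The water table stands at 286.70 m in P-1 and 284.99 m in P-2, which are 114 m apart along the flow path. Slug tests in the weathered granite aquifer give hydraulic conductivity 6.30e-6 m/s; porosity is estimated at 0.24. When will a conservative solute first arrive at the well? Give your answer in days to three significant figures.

Hydraulic gradient i = (286.70 − 284.99) / 114 = 1.71 / 114 = 0.01500
K = 6.30e-6 m/s × 86400 s/d = 0.5443 m/d
q = Ki = 0.5443 × 0.01500 = 0.008165 m/d
Seepage velocity v = q / n = 0.008165 / 0.24 = 0.03402 m/d
t = L / v = 246 / 0.03402 = 7231 d

7230 days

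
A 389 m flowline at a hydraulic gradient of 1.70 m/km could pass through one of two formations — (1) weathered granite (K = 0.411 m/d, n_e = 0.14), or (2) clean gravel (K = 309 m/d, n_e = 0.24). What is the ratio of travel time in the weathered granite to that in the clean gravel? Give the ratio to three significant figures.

439

Unit 1 (weathered granite): v = 0.411×0.0017/0.14 = 0.004991 m/d, t = 389/0.004991 = 77940 d
Unit 2 (clean gravel): v = 309×0.0017/0.24 = 2.189 m/d, t = 389/2.189 = 177.7 d
t(weathered granite) / t(clean gravel) = 77940/177.7 = 439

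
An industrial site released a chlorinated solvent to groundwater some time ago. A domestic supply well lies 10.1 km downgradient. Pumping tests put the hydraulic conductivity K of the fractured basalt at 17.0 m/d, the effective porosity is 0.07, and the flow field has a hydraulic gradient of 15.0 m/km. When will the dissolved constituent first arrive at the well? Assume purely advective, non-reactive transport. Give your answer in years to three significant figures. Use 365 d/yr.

7.60 years

Specific discharge q = 17.0 × 0.015 = 0.2550 m/d
Average linear velocity = 0.2550 / 0.07 = 3.643 m/d
L = 10.1 km = 10100 m
t = L / v = 10100 / 3.643 = 2773 d
   = 2773 / 365 = 7.60 yr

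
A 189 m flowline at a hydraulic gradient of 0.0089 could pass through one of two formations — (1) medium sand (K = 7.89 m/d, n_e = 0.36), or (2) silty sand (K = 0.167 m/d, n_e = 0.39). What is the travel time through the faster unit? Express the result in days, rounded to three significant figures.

Unit 1 (medium sand): v = 7.89×0.0089/0.36 = 0.1951 m/d, t = 189/0.1951 = 968.9 d
Unit 2 (silty sand): v = 0.167×0.0089/0.39 = 0.003811 m/d, t = 189/0.003811 = 49590 d
Faster unit: t = 969 d

969 days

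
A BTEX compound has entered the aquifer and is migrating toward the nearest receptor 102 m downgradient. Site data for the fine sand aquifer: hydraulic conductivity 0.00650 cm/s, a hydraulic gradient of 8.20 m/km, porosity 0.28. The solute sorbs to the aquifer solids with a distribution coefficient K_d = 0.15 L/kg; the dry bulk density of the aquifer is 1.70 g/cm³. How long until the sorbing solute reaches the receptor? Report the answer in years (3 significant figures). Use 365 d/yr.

3.25 years

K = 0.00650 cm/s × 864 = 5.616 m/d
q = Ki = 5.616 × 0.0082 = 0.04605 m/d
v = Ki/n = 5.616·0.0082/0.28 = 0.1645 m/d
Retardation R = 1 + ρ_b·K_d/n = 1 + 1.70×0.15/0.28 = 1.911
Contaminant velocity v_c = v/R = 0.1645/1.911 = 0.08608 m/d
t = L/v_c = 102/0.08608 = 1185 d
   = 1185/365 = 3.25 yr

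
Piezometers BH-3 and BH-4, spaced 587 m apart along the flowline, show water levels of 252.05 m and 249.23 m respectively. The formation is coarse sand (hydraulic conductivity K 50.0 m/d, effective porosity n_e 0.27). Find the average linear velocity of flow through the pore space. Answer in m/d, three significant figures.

0.890 m/d

Hydraulic gradient i = (252.05 − 249.23) / 587 = 2.82 / 587 = 0.004804
q = Ki = 50.0 × 0.004804 = 0.2402 m/d
v_s = q/n_e = 0.2402/0.27 = 0.8896 m/d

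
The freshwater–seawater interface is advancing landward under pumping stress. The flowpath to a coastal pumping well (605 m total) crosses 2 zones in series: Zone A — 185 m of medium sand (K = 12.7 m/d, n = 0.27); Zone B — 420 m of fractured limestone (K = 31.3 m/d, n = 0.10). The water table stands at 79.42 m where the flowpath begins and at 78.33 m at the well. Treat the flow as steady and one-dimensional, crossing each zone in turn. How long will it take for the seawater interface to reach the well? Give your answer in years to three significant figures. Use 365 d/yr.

Total head drop ΔH = 79.42 − 78.33 = 1.09 m
Steady 1-D flow in series ⇒ the Darcy flux q is identical in every zone and the zone head losses add (resistances L/K in series).
Σ(L/K) = 185/12.7 + 420/31.3 = 14.57 + 13.42 = 27.99 d
q = ΔH / Σ(L/K) = 1.09 / 27.99 = 0.03895 m/d (same in every zone)
Zone A: v = q/n = 0.03895/0.27 = 0.1443 m/d → t_A = 185/0.1443 = 1282 d
Zone B: v = q/n = 0.03895/0.10 = 0.3895 m/d → t_B = 420/0.3895 = 1078 d
Total t = 1282 + 1078 = 2361 d
   = 2361 / 365 = 6.47 yr

6.47 years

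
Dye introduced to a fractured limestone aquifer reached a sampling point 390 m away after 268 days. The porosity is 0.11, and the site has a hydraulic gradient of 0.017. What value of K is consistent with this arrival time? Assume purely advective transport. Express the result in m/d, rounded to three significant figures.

9.42 m/d

v = L / t = 390 / 268 = 1.455 m/d
K = v · n / i = 1.455 × 0.11 / 0.017 = 9.42 m/d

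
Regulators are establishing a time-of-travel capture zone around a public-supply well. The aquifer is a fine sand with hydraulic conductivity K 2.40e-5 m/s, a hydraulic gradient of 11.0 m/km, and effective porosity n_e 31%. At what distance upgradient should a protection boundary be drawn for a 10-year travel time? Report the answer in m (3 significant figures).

K = 2.40e-5 m/s × 86400 s/d = 2.074 m/d
Specific discharge q = 2.074 × 0.011 = 0.02281 m/d
Seepage velocity v = q / n = 0.02281 / 0.31 = 0.07358 m/d
T = 10 yr × 365 = 3650 d
L = v × T = 0.07358 × 3650 = 268.6 m

269 m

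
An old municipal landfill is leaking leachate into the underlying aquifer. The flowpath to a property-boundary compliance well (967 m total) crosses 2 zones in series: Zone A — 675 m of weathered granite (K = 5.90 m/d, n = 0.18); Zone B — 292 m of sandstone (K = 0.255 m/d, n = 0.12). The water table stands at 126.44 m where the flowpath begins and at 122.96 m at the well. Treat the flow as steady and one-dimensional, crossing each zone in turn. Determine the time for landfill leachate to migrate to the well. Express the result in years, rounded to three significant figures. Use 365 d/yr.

155 years

Total head drop ΔH = 126.44 − 122.96 = 3.48 m
Steady 1-D flow in series ⇒ the Darcy flux q is identical in every zone and the zone head losses add (resistances L/K in series).
Σ(L/K) = 675/5.90 + 292/0.255 = 114.4 + 1145 = 1260 d
q = ΔH / Σ(L/K) = 3.48 / 1260 = 0.002763 m/d (same in every zone)
Zone A: v = q/n = 0.002763/0.18 = 0.01535 m/d → t_A = 675/0.01535 = 43970 d
Zone B: v = q/n = 0.002763/0.12 = 0.02302 m/d → t_B = 292/0.02302 = 12680 d
Total t = 43970 + 12680 = 56660 d
   = 56660 / 365 = 155 yr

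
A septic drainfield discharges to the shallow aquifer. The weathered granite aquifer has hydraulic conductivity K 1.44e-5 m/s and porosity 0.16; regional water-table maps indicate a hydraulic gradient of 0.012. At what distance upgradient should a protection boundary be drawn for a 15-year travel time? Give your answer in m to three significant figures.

511 m

K = 1.44e-5 m/s × 86400 s/d = 1.244 m/d
Darcy flux q = K·i = 1.244 × 0.012 = 0.01493 m/d
Seepage velocity v = q / n = 0.01493 / 0.16 = 0.09331 m/d
T = 15 yr × 365 = 5475 d
L = v × T = 0.09331 × 5475 = 510.9 m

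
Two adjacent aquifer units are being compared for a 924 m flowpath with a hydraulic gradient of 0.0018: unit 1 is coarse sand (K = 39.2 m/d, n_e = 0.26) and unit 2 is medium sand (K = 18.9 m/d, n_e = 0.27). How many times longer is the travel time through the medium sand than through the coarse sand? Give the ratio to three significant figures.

Unit 1 (coarse sand): v = 39.2×0.0018/0.26 = 0.2714 m/d, t = 924/0.2714 = 3405 d
Unit 2 (medium sand): v = 18.9×0.0018/0.27 = 0.1260 m/d, t = 924/0.1260 = 7333 d
t(medium sand) / t(coarse sand) = 7333/3405 = 2.15

2.15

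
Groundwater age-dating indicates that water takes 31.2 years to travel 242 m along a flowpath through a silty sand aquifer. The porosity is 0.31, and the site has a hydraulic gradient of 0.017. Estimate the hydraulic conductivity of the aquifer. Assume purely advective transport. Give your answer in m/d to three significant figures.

0.388 m/d

t = 31.2 years = 11390 d
v = L / t = 242 / 11390 = 0.02125 m/d
K = v · n / i = 0.02125 × 0.31 / 0.017 = 0.388 m/d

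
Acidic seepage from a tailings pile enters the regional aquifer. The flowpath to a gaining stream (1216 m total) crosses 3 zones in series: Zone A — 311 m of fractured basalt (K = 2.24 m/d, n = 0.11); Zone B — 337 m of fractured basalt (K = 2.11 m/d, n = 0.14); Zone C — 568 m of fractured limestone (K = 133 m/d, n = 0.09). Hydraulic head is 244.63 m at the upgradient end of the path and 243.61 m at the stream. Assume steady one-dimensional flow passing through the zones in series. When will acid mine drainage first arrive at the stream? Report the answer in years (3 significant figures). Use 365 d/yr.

108 years

Total head drop ΔH = 244.63 − 243.61 = 1.02 m
Steady 1-D flow in series ⇒ the Darcy flux q is identical in every zone and the zone head losses add (resistances L/K in series).
Σ(L/K) = 311/2.24 + 337/2.11 + 568/133 = 138.8 + 159.7 + 4.271 = 302.8 d
q = ΔH / Σ(L/K) = 1.02 / 302.8 = 0.003368 m/d (same in every zone)
Zone A: v = q/n = 0.003368/0.11 = 0.03062 m/d → t_A = 311/0.03062 = 10160 d
Zone B: v = q/n = 0.003368/0.14 = 0.02406 m/d → t_B = 337/0.02406 = 14010 d
Zone C: v = q/n = 0.003368/0.09 = 0.03743 m/d → t_C = 568/0.03743 = 15180 d
Total t = 10160 + 14010 + 15180 = 39340 d
   = 39340 / 365 = 108 yr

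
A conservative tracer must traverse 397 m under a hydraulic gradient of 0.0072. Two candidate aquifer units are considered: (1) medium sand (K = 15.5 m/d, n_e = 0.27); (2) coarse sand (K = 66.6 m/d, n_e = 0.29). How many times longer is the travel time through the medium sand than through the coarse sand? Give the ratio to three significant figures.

Unit 1 (medium sand): v = 15.5×0.0072/0.27 = 0.4133 m/d, t = 397/0.4133 = 960.5 d
Unit 2 (coarse sand): v = 66.6×0.0072/0.29 = 1.654 m/d, t = 397/1.654 = 240.1 d
t(medium sand) / t(coarse sand) = 960.5/240.1 = 4.00

4.00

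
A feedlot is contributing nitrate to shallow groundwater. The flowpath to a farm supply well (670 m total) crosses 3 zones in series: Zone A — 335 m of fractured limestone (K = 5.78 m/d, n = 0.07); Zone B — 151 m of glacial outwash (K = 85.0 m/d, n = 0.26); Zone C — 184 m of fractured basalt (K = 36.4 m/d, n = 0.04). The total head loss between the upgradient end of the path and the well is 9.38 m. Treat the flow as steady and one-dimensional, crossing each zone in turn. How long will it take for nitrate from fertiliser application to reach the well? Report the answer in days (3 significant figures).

Steady 1-D flow in series ⇒ the Darcy flux q is identical in every zone and the zone head losses add (resistances L/K in series).
Σ(L/K) = 335/5.78 + 151/85.0 + 184/36.4 = 57.96 + 1.776 + 5.055 = 64.79 d
q = ΔH / Σ(L/K) = 9.38 / 64.79 = 0.1448 m/d (same in every zone)
Zone A: v = q/n = 0.1448/0.07 = 2.068 m/d → t_A = 335/2.068 = 162.0 d
Zone B: v = q/n = 0.1448/0.26 = 0.5568 m/d → t_B = 151/0.5568 = 271.2 d
Zone C: v = q/n = 0.1448/0.04 = 3.619 m/d → t_C = 184/3.619 = 50.84 d
Total t = 162.0 + 271.2 + 50.84 = 484.0 d

484 days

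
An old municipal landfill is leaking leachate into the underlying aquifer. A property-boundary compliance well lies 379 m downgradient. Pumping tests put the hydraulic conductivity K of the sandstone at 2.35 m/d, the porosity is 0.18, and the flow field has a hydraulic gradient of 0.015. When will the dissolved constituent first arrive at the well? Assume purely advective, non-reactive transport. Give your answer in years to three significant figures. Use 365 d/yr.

Specific discharge q = 2.35 × 0.015 = 0.03525 m/d
v = Ki/n = 2.35·0.015/0.18 = 0.1958 m/d
t = L / v = 379 / 0.1958 = 1935 d
   = 1935 / 365 = 5.30 yr

5.30 years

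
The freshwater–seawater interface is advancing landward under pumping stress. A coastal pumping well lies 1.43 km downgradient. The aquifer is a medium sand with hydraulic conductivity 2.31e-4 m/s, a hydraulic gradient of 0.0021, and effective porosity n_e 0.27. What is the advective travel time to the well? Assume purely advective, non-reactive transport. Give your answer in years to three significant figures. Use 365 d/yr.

25.2 years

K = 2.31e-4 m/s × 86400 s/d = 19.96 m/d
Darcy flux q = K·i = 19.96 × 0.0021 = 0.04191 m/d
Seepage velocity v = q / n = 0.04191 / 0.27 = 0.1552 m/d
L = 1.43 km = 1430 m
t = L / v = 1430 / 0.1552 = 9212 d
   = 9212 / 365 = 25.2 yr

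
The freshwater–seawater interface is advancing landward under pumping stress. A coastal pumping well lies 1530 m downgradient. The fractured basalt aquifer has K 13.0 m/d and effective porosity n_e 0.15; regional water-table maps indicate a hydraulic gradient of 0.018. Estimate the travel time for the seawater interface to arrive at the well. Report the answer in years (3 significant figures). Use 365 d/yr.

Darcy flux q = K·i = 13.0 × 0.018 = 0.2340 m/d
v_s = q/n_e = 0.2340/0.15 = 1.560 m/d
t = L / v = 1530 / 1.560 = 980.8 d
   = 980.8 / 365 = 2.69 yr

2.69 years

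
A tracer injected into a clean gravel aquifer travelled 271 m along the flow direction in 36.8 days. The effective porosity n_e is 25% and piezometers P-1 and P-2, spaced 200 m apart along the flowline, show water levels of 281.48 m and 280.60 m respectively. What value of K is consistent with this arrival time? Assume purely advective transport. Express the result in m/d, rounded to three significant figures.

Hydraulic gradient i = (281.48 − 280.60) / 200 = 0.88 / 200 = 0.004400
v = L / t = 271 / 36.8 = 7.364 m/d
K = v · n / i = 7.364 × 0.25 / 0.004400 = 418 m/d

418 m/d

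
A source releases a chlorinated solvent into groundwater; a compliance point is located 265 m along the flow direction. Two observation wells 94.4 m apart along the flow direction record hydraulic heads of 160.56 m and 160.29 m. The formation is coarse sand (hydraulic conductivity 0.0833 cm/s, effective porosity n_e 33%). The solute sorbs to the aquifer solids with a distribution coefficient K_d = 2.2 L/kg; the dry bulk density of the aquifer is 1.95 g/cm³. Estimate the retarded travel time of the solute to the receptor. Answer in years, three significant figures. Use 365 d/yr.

Hydraulic gradient i = (160.56 − 160.29) / 94.4 = 0.27 / 94.4 = 0.002860
K = 0.0833 cm/s × 864 = 71.97 m/d
q = Ki = 71.97 × 0.002860 = 0.2058 m/d
v_s = q/n_e = 0.2058/0.33 = 0.6238 m/d
Retardation R = 1 + ρ_b·K_d/n = 1 + 1.95×2.2/0.33 = 14.00
Contaminant velocity v_c = v/R = 0.6238/14.00 = 0.04456 m/d
t = L/v_c = 265/0.04456 = 5948 d
   = 5948/365 = 16.3 yr

16.3 years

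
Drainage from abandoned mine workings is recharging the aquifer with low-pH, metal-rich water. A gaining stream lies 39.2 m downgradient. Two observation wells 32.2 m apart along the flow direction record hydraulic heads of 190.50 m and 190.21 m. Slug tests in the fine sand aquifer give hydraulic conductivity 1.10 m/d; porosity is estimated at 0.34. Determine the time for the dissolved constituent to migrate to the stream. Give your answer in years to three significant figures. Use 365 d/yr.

3.69 years

Hydraulic gradient i = (190.50 − 190.21) / 32.2 = 0.29 / 32.2 = 0.009006
Darcy flux q = K·i = 1.10 × 0.009006 = 0.009907 m/d
Average linear velocity = 0.009907 / 0.34 = 0.02914 m/d
t = L / v = 39.2 / 0.02914 = 1345 d
   = 1345 / 365 = 3.69 yr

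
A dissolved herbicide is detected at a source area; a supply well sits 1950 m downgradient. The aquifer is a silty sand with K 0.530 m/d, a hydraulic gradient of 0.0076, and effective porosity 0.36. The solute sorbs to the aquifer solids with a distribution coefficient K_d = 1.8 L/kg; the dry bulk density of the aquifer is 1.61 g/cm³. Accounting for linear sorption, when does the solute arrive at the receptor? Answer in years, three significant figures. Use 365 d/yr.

4320 years

q = Ki = 0.530 × 0.0076 = 0.004028 m/d
v_s = q/n_e = 0.004028/0.36 = 0.01119 m/d
Retardation R = 1 + ρ_b·K_d/n = 1 + 1.61×1.8/0.36 = 9.050
Contaminant velocity v_c = v/R = 0.01119/9.050 = 0.001236 m/d
t = L/v_c = 1950/0.001236 = 1.577e6 d
   = 1.577e6/365 = 4320 yr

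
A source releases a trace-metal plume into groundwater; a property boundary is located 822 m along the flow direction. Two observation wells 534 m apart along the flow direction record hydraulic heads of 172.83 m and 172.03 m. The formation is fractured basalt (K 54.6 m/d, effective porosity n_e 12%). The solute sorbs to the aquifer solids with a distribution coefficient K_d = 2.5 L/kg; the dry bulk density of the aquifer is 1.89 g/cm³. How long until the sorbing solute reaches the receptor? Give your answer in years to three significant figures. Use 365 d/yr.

Hydraulic gradient i = (172.83 − 172.03) / 534 = 0.80 / 534 = 0.001498
Specific discharge q = 54.6 × 0.001498 = 0.08180 m/d
Average linear velocity = 0.08180 / 0.12 = 0.6816 m/d
Retardation R = 1 + ρ_b·K_d/n = 1 + 1.89×2.5/0.12 = 40.38
Contaminant velocity v_c = v/R = 0.6816/40.38 = 0.01688 m/d
t = L/v_c = 822/0.01688 = 48690 d
   = 48690/365 = 133 yr

133 years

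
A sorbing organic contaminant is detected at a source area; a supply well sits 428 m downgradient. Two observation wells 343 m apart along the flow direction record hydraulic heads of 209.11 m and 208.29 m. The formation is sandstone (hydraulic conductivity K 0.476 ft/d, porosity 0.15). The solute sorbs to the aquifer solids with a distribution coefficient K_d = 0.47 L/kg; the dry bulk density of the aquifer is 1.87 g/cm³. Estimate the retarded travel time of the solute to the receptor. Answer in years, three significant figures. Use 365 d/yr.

3480 years

Hydraulic gradient i = (209.11 − 208.29) / 343 = 0.82 / 343 = 0.002391
K = 0.476 ft/d × 0.3048 = 0.1451 m/d
Specific discharge q = 0.1451 × 0.002391 = 3.468e-4 m/d
v = Ki/n = 0.1451·0.002391/0.15 = 0.002312 m/d
Retardation R = 1 + ρ_b·K_d/n = 1 + 1.87×0.47/0.15 = 6.859
Contaminant velocity v_c = v/R = 0.002312/6.859 = 3.371e-4 m/d
t = L/v_c = 428/3.371e-4 = 1.270e6 d
   = 1.270e6/365 = 3480 yr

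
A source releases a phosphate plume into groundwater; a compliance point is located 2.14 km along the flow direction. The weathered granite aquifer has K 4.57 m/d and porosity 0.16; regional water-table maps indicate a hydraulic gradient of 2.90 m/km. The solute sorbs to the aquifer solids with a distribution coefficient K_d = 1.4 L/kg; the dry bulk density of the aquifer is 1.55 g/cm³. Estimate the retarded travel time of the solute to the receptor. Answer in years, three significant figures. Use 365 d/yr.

1030 years

q = Ki = 4.57 × 0.0029 = 0.01325 m/d
Seepage velocity v = q / n = 0.01325 / 0.16 = 0.08283 m/d
Retardation R = 1 + ρ_b·K_d/n = 1 + 1.55×1.4/0.16 = 14.56
Contaminant velocity v_c = v/R = 0.08283/14.56 = 0.005688 m/d
L = 2.14 km = 2140 m
t = L/v_c = 2140/0.005688 = 376200 d
   = 376200/365 = 1030 yr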